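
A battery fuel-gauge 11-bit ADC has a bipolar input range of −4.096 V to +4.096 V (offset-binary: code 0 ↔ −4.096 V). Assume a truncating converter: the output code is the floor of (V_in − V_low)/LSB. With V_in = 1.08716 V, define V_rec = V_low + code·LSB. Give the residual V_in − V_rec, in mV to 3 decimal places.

Step size: 8.192 V ÷ 2^11 = 4.000 mV.
(1.08716 − (−4.096))/0.004 = 1295.7900; ⌊·⌋ gives code 1295.
V_rec = (−4.096) + 1295·0.004 = 1.084 V.
V_in − V_rec = 0.00316 V = 3.160 mV.

3.160 mV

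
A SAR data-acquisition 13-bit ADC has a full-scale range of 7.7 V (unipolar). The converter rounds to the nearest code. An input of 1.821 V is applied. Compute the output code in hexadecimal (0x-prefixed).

code 0x791 (decimal 1937)

With 8192 levels over 7.7 V, one step is 0.940 mV.
(1.821 − 0) / 0.000939941 = 1937.355 LSBs.
So the output code is 1937.
In hexadecimal (0x-prefixed): 0x791.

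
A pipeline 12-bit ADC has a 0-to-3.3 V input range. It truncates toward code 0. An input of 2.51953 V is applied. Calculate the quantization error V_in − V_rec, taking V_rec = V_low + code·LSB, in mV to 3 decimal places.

Step size: 3.3 V ÷ 2^12 = 0.806 mV.
(V_in − V_low)/LSB = (2.51953 − 0)/0.000805664 = 3127.2712 → code 3127 (floor).
V_rec = 0 + 3127·0.000805664 = 2.5193115 V.
Difference: 0.000218477 V → 0.218 mV.

0.218 mV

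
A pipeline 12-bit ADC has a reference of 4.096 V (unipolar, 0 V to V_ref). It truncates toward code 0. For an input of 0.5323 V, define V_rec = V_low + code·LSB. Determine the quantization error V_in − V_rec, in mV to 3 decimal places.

LSB = 4.096/2^12 = 1.000 mV.
(V_in − V_low)/LSB = (0.5323 − 0)/0.001 = 532.3000 → code 532 (floor).
Code 532 maps back to 0 + 532×0.001 V = 0.532 V.
Error = 0.5323 − 0.532 = 0.0003 V = 0.300 mV.

0.300 mV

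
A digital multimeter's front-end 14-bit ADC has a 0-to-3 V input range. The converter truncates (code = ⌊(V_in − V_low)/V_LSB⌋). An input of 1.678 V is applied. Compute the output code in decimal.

Full-scale span = 3 V; LSB = 3/2^14 = 183.11 µV.
(1.678 − 0) / 0.000183105 = 9164.117 LSBs.
⌊·⌋(9164.117) = 9164.

code 9164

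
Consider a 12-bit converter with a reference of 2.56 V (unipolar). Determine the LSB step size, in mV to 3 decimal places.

0.625 mV

Full-scale span = 2.56 V.
LSB = 2.56 / 2^12 = 2.56 / 4096 = 0.000625 V = 0.625 mV.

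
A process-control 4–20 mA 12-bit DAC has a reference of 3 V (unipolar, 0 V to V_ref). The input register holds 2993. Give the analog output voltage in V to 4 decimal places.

LSB = 3 V / 2^12 = 0.732 mV.
V_out = 0 + 2993 × 0.000732422 V = 2.19214 V.

2.1921 V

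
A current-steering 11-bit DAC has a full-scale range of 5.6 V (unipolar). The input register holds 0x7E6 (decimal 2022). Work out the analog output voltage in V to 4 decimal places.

5.5289 V

LSB = 5.6 V / 2^11 = 2.734 mV.
Code 0x7E6 = 2022 decimal.
V_out = 0 + 2022 × 0.00273437 V = 5.52891 V.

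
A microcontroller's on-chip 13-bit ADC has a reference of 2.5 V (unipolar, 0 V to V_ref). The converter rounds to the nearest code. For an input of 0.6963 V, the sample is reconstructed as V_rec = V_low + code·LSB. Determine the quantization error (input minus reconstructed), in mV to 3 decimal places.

-0.111 mV

Step size: 2.5 V ÷ 2^13 = 305.18 µV.
(V_in − V_low)/LSB = (0.6963 − 0)/0.000305176 = 2281.6358 → code 2282 (round).
Reconstructed: 0.69641113 V.
V_in − V_rec = -0.000111133 V = -0.111 mV.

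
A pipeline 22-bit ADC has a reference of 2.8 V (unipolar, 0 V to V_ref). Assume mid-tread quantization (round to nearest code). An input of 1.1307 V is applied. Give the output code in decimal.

code 1693750

With 4194304 levels over 2.8 V, one step is 0.67 µV.
(V_in − V_low)/LSB = (1.1307 − 0) / 6.67572e-07 = 1693749.833.
Round → code 1693750.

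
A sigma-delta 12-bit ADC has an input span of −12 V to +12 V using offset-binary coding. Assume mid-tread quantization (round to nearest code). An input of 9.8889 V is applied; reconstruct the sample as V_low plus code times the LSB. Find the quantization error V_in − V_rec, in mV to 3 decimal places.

LSB = 24/2^12 = 5.859 mV.
Scaled input = 3735.7056 LSBs, so code = 3736.
Code 3736 maps back to (−12) + 3736×0.00585938 V = 9.890625 V.
V_in − V_rec = -0.001725 V = -1.725 mV.

-1.725 mV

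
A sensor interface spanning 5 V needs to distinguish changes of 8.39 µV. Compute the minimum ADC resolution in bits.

Number of steps required ≥ 5 V / 8.39 µV = 595947.56.
Need 2^N ≥ 595947.56; 2^19 = 524288, 2^20 = 1048576.
Minimum N = 20.

20 bits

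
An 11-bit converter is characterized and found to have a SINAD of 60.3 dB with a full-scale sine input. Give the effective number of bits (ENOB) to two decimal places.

9.72 bits

ENOB = (SINAD − 1.76) / 6.02 = (60.3 − 1.76)/6.02 = 9.724.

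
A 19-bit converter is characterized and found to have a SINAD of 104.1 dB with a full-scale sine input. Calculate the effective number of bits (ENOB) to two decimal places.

ENOB = (SINAD − 1.76) / 6.02 = (104.1 − 1.76)/6.02 = 17.000.

17.00 bits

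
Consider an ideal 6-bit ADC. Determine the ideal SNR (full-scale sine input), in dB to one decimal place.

SNR ≈ 6.02·N + 1.76 dB = 6.02·6 + 1.76 = 37.88 dB.

37.9 dB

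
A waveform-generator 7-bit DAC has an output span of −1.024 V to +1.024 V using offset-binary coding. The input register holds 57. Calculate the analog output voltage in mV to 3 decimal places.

-112.000 mV

LSB = 2.048 V / 2^7 = 16.000 mV.
V_out = (−1.024) + 57 × 0.016 V = -0.112 V.
= -112.000 mV.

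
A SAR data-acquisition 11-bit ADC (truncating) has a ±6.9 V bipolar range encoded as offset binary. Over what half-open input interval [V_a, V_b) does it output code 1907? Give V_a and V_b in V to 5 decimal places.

[5.94990 V, 5.95664 V)

LSB = 13.8/2^11 = 6.738 mV.
V_a = V_low + 1907·LSB = 5.9499 V; V_b = V_low + 1908·LSB = 5.95664 V.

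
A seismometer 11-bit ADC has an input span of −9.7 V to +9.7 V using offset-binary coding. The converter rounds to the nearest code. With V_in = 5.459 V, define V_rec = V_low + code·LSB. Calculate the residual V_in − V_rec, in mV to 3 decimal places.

2.750 mV

One LSB is 19.4 V / 2048 = 9.473 mV.
Scaled input = 1600.2903 LSBs, so code = 1600.
Reconstructed: 5.45625 V.
V_in − V_rec = 0.00275 V = 2.750 mV.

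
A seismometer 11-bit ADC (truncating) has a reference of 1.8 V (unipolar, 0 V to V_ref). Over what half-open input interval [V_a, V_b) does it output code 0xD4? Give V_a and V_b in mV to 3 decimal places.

[186.328 mV, 187.207 mV)

LSB = 1.8/2^11 = 0.879 mV.
Code 0xD4 = 212 decimal.
V_a = V_low + 212·LSB = 0.186328 V; V_b = V_low + 213·LSB = 0.187207 V.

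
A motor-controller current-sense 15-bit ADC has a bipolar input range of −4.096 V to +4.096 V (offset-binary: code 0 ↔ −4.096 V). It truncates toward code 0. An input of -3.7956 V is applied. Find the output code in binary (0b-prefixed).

code 0b10010110001 (decimal 1201)

LSB = 8.192 V / 32768 = 250.00 µV.
(-3.7956 − (−4.096)) / 0.00025 = 1201.600 LSBs.
⌊·⌋(1201.600) = 1201.
In binary (0b-prefixed): 0b10010110001.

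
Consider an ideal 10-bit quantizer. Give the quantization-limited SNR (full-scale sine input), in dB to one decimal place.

SNR ≈ 6.02·N + 1.76 dB = 6.02·10 + 1.76 = 61.96 dB.

62.0 dB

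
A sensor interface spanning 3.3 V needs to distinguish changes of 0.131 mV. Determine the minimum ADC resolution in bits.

Number of steps required ≥ 3.3 V / 0.131 mV = 25190.84.
Need 2^N ≥ 25190.84; 2^14 = 16384, 2^15 = 32768.
Minimum N = 15.

15 bits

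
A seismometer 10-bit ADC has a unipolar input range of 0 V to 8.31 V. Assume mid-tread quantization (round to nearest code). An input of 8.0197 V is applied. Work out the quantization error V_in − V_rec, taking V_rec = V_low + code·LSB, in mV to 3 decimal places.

One LSB is 8.31 V / 1024 = 8.115 mV.
(8.0197 − 0)/0.00811523 = 988.2278; round gives code 988.
Reconstructed: 8.0178516 V.
Difference: 0.00184844 V → 1.848 mV.

1.848 mV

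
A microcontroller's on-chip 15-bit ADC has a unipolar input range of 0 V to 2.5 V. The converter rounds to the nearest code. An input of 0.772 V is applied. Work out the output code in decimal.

With 32768 levels over 2.5 V, one step is 76.29 µV.
(0.772 − 0) / 7.62939e-05 = 10118.758 LSBs.
Round → code 10119.

code 10119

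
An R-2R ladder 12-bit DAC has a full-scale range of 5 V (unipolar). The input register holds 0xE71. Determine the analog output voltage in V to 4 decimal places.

4.5129 V

LSB = 5 V / 2^12 = 1.221 mV.
Code 0xE71 = 3697 decimal.
V_out = 0 + 3697 × 0.0012207 V = 4.51294 V.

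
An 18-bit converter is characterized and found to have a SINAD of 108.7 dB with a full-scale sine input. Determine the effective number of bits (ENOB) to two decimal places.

17.76 bits

ENOB = (SINAD − 1.76) / 6.02 = (108.7 − 1.76)/6.02 = 17.764.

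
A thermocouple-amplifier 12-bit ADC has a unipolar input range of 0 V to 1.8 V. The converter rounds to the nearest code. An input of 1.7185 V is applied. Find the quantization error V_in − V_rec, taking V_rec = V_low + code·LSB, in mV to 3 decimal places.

One LSB is 1.8 V / 4096 = 439.45 µV.
Scaled input = 3910.5422 LSBs, so code = 3911.
Code 3911 maps back to 0 + 3911×0.000439453 V = 1.7187012 V.
V_in − V_rec = -0.000201172 V = -0.201 mV.

-0.201 mV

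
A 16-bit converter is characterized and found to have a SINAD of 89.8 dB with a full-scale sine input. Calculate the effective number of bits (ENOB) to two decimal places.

ENOB = (SINAD − 1.76) / 6.02 = (89.8 − 1.76)/6.02 = 14.625.

14.62 bits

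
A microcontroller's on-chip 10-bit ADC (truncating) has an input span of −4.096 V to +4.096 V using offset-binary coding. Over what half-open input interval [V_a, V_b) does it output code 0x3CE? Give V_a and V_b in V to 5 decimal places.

[3.69600 V, 3.70400 V)

LSB = 8.192/2^10 = 8.000 mV.
Code 0x3CE = 974 decimal.
V_a = V_low + 974·LSB = 3.696 V; V_b = V_low + 975·LSB = 3.704 V.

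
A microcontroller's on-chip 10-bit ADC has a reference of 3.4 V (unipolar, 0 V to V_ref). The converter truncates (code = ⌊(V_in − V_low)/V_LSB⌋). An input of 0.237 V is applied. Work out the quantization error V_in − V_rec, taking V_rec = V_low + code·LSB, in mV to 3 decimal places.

1.258 mV

LSB = 3.4/2^10 = 3.320 mV.
(V_in − V_low)/LSB = (0.237 − 0)/0.00332031 = 71.3788 → code 71 (floor).
V_rec = 0 + 71·0.00332031 = 0.23574219 V.
Error = 0.237 − 0.23574219 = 0.00125781 V = 1.258 mV.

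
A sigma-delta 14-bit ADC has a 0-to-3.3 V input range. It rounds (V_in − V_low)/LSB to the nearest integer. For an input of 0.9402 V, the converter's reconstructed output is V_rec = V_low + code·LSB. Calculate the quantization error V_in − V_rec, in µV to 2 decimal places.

-9.96 µV

Step size: 3.3 V ÷ 2^14 = 201.42 µV.
(0.9402 − 0)/0.000201416 = 4667.9505; round gives code 4668.
Code 4668 maps back to 0 + 4668×0.000201416 V = 0.94020996 V.
Difference: -9.96094e-06 V → -9.96 µV.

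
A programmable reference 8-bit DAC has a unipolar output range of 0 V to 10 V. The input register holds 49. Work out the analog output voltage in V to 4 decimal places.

1.9141 V

LSB = 10 V / 2^8 = 39.062 mV.
V_out = 0 + 49 × 0.0390625 V = 1.91406 V.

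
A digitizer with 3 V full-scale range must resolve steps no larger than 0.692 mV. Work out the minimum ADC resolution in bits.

Number of steps required ≥ 3 V / 0.692 mV = 4335.26.
Need 2^N ≥ 4335.26; 2^12 = 4096, 2^13 = 8192.
Minimum N = 13.

13 bits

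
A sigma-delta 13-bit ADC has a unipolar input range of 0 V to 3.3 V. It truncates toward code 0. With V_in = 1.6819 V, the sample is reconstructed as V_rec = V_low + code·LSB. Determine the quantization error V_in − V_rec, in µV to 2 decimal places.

LSB = 3.3/2^13 = 402.83 µV.
(1.6819 − 0)/0.000402832 = 4175.1893; ⌊·⌋ gives code 4175.
Code 4175 maps back to 0 + 4175×0.000402832 V = 1.6818237 V.
Error = 1.6819 − 1.6818237 = 7.62695e-05 V = 76.27 µV.

76.27 µV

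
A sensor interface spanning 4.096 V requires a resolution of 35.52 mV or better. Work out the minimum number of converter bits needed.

Number of steps required ≥ 4.096 V / 35.52 mV = 115.32.
Need 2^N ≥ 115.32; 2^6 = 64, 2^7 = 128.
Minimum N = 7.

7 bits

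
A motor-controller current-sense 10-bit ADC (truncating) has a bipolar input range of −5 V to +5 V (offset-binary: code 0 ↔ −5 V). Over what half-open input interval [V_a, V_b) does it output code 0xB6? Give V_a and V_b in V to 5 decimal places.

LSB = 10/2^10 = 9.766 mV.
Code 0xB6 = 182 decimal.
V_a = V_low + 182·LSB = -3.22266 V; V_b = V_low + 183·LSB = -3.21289 V.

[-3.22266 V, -3.21289 V)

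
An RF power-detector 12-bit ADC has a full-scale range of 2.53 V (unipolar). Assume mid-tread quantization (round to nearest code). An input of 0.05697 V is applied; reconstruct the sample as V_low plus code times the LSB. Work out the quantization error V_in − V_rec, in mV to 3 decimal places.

0.144 mV

One LSB is 2.53 V / 4096 = 0.618 mV.
(0.05697 − 0)/0.000617676 = 92.2329; round gives code 92.
Code 92 maps back to 0 + 92×0.000617676 V = 0.056826172 V.
V_in − V_rec = 0.000143828 V = 0.144 mV.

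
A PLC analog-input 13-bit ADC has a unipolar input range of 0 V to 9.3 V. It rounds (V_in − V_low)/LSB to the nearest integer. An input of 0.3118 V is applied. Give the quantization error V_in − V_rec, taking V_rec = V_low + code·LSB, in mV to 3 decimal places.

-0.395 mV

One LSB is 9.3 V / 8192 = 1.135 mV.
(0.3118 − 0)/0.00113525 = 274.6522; round gives code 275.
Code 275 maps back to 0 + 275×0.00113525 V = 0.31219482 V.
Difference: -0.000394824 V → -0.395 mV.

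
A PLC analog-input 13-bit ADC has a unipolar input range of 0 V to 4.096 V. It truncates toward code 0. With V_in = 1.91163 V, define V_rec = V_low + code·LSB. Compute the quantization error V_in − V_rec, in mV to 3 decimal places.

0.130 mV

One LSB is 4.096 V / 8192 = 0.500 mV.
Scaled input = 3823.2600 LSBs, so code = 3823.
Reconstructed: 1.9115 V.
Error = 1.91163 − 1.9115 = 0.00013 V = 0.130 mV.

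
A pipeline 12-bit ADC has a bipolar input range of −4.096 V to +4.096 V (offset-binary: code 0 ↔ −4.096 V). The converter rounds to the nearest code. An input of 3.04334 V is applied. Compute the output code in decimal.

code 3570

With 4096 levels over 8.192 V, one step is 2.000 mV.
Input sits at 3569.670 steps above V_low.
Round → code 3570.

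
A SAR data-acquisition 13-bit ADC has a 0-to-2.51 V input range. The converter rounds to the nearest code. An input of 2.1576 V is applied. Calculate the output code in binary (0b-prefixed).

Full-scale span = 2.51 V; LSB = 2.51/2^13 = 306.40 µV.
Input sits at 7041.856 steps above V_low.
round(7041.856) = 7042.
In binary (0b-prefixed): 0b1101110000010.

code 0b1101110000010 (decimal 7042)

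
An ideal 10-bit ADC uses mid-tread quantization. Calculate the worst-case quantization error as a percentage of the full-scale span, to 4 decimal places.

0.0488 %

Rounding → worst-case error = ½ LSB = V_FS/2^11, so 100/2048 = 0.0488281 % of full scale.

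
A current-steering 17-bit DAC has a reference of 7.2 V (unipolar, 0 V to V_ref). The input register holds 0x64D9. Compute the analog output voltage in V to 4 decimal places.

LSB = 7.2 V / 2^17 = 54.93 µV.
Code 0x64D9 = 25817 decimal.
V_out = 0 + 25817 × 5.49316e-05 V = 1.41817 V.

1.4182 V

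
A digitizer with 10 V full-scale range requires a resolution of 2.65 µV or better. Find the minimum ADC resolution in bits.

Number of steps required ≥ 10 V / 2.65 µV = 3773584.91.
Need 2^N ≥ 3773584.91; 2^21 = 2097152, 2^22 = 4194304.
Minimum N = 22.

22 bits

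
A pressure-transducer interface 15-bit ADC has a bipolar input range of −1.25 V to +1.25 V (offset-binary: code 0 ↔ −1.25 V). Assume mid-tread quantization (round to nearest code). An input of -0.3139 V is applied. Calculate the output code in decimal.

LSB = 2.5 V / 32768 = 76.29 µV.
Input sits at 12269.650 steps above V_low.
So the output code is 12270.

code 12270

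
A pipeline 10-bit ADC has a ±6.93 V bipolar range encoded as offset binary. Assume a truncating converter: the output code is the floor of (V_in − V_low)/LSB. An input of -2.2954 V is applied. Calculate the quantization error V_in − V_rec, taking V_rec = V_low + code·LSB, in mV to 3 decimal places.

5.577 mV

One LSB is 13.86 V / 1024 = 13.535 mV.
(-2.2954 − (−6.93))/0.0135352 = 342.4120; ⌊·⌋ gives code 342.
Reconstructed: -2.3009766 V.
Difference: 0.00557656 V → 5.577 mV.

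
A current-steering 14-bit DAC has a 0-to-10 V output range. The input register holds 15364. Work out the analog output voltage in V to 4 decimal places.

LSB = 10 V / 2^14 = 0.610 mV.
V_out = 0 + 15364 × 0.000610352 V = 9.37744 V.

9.3774 V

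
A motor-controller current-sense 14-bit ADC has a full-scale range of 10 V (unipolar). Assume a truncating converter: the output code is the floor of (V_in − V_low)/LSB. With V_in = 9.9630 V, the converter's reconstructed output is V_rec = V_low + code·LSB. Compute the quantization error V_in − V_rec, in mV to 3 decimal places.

0.231 mV

Step size: 10 V ÷ 2^14 = 0.610 mV.
(V_in − V_low)/LSB = (9.9630 − 0)/0.000610352 = 16323.3792 → code 16323 (floor).
V_rec = 0 + 16323·0.000610352 = 9.9627686 V.
V_in − V_rec = 0.000231445 V = 0.231 mV.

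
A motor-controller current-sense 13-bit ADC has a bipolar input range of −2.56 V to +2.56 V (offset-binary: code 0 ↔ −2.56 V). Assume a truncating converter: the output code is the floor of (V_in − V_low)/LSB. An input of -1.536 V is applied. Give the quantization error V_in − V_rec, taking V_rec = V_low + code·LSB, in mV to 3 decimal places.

LSB = 5.12/2^13 = 0.625 mV.
(-1.536 − (−2.56))/0.000625 = 1638.4000; ⌊·⌋ gives code 1638.
Code 1638 maps back to (−2.56) + 1638×0.000625 V = -1.53625 V.
Difference: 0.00025 V → 0.250 mV.

0.250 mV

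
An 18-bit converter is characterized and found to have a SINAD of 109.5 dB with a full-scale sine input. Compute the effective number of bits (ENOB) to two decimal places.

ENOB = (SINAD − 1.76) / 6.02 = (109.5 − 1.76)/6.02 = 17.897.

17.90 bits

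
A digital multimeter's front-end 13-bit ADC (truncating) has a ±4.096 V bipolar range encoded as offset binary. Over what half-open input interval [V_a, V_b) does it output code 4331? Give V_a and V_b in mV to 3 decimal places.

[235.000 mV, 236.000 mV)

LSB = 8.192/2^13 = 1.000 mV.
V_a = V_low + 4331·LSB = 0.235 V; V_b = V_low + 4332·LSB = 0.236 V.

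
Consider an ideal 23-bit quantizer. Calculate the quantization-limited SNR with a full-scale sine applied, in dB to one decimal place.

140.2 dB

SNR ≈ 6.02·N + 1.76 dB = 6.02·23 + 1.76 = 140.22 dB.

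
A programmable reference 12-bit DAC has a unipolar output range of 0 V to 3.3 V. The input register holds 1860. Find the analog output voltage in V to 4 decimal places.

LSB = 3.3 V / 2^12 = 0.806 mV.
V_out = 0 + 1860 × 0.000805664 V = 1.49854 V.

1.4985 V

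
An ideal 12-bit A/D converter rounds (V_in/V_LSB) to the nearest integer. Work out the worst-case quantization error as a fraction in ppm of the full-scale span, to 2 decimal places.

Rounding → worst-case error = ½ LSB = V_FS/2^13, so 1e+06/8192 = 122.07 ppm of full scale.

122.07 ppm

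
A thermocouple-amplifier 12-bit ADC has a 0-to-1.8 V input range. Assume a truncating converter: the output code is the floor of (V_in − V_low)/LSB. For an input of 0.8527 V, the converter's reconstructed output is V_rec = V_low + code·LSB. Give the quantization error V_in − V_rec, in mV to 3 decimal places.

0.161 mV

LSB = 1.8/2^12 = 439.45 µV.
(V_in − V_low)/LSB = (0.8527 − 0)/0.000439453 = 1940.3662 → code 1940 (floor).
V_rec = 0 + 1940·0.000439453 = 0.85253906 V.
Error = 0.8527 − 0.85253906 = 0.000160938 V = 0.161 mV.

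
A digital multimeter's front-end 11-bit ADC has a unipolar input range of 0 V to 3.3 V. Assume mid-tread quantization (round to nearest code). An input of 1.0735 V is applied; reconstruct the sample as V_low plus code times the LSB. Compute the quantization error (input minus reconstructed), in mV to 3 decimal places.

0.355 mV

One LSB is 3.3 V / 2048 = 1.611 mV.
(V_in − V_low)/LSB = (1.0735 − 0)/0.00161133 = 666.2206 → code 666 (round).
V_rec = 0 + 666·0.00161133 = 1.0731445 V.
Difference: 0.000355469 V → 0.355 mV.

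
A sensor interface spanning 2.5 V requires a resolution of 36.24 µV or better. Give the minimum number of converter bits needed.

17 bits

Number of steps required ≥ 2.5 V / 36.24 µV = 68984.55.
Need 2^N ≥ 68984.55; 2^16 = 65536, 2^17 = 131072.
Minimum N = 17.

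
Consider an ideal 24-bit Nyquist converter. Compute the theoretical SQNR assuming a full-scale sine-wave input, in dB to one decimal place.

SNR ≈ 6.02·N + 1.76 dB = 6.02·24 + 1.76 = 146.24 dB.

146.2 dB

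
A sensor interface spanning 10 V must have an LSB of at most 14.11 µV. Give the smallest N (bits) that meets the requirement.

20 bits

Number of steps required ≥ 10 V / 14.11 µV = 708717.22.
Need 2^N ≥ 708717.22; 2^19 = 524288, 2^20 = 1048576.
Minimum N = 20.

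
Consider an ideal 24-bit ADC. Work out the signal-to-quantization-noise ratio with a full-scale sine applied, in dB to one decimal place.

SNR ≈ 6.02·N + 1.76 dB = 6.02·24 + 1.76 = 146.24 dB.

146.2 dB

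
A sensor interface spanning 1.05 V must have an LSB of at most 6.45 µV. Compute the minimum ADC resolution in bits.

Number of steps required ≥ 1.05 V / 6.45 µV = 162790.70.
Need 2^N ≥ 162790.70; 2^17 = 131072, 2^18 = 262144.
Minimum N = 18.

18 bits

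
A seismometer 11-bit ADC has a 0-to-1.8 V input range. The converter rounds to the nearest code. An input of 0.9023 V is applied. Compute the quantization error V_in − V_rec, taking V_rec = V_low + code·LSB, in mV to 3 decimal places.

-0.337 mV

LSB = 1.8/2^11 = 0.879 mV.
(V_in − V_low)/LSB = (0.9023 − 0)/0.000878906 = 1026.6169 → code 1027 (round).
Code 1027 maps back to 0 + 1027×0.000878906 V = 0.90263672 V.
Difference: -0.000336719 V → -0.337 mV.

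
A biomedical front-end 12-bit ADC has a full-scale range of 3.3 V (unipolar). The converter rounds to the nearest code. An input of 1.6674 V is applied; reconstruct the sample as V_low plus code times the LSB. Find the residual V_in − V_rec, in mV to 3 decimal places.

-0.325 mV

Step size: 3.3 V ÷ 2^12 = 0.806 mV.
Scaled input = 2069.5971 LSBs, so code = 2070.
Reconstructed: 1.6677246 V.
V_in − V_rec = -0.000324609 V = -0.325 mV.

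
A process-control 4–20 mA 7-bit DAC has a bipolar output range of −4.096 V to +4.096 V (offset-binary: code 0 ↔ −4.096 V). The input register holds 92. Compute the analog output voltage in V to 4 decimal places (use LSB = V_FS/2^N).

LSB = 8.192 V / 2^7 = 64.000 mV.
V_out = (−4.096) + 92 × 0.064 V = 1.792 V.

1.7920 V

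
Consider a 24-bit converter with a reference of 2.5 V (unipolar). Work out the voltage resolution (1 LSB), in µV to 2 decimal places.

Full-scale span = 2.5 V.
LSB = 2.5 / 2^24 = 2.5 / 16777216 = 1.49012e-07 V = 0.15 µV.

0.15 µV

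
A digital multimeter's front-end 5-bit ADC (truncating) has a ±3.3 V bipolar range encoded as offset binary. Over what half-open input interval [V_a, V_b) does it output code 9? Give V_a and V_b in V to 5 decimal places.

LSB = 6.6/2^5 = 206.250 mV.
V_a = V_low + 9·LSB = -1.44375 V; V_b = V_low + 10·LSB = -1.2375 V.

[-1.44375 V, -1.23750 V)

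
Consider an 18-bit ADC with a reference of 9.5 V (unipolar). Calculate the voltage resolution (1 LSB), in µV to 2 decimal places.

36.24 µV

Full-scale span = 9.5 V.
LSB = 9.5 / 2^18 = 9.5 / 262144 = 3.62396e-05 V = 36.24 µV.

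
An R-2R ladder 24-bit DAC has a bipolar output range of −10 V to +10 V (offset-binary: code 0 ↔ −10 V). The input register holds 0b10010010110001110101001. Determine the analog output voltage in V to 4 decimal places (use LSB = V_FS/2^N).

-4.2665 V

LSB = 20 V / 2^24 = 1.19 µV.
Code 0b10010010110001110101001 = 4809641 decimal.
V_out = (−10) + 4809641 × 1.19209e-06 V = -4.26646 V.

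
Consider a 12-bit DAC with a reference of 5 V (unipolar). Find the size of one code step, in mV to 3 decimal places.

1.221 mV

Full-scale span = 5 V.
LSB = 5 / 2^12 = 5 / 4096 = 0.0012207 V = 1.221 mV.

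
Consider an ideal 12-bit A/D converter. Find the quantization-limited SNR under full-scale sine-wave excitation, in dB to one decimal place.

SNR ≈ 6.02·N + 1.76 dB = 6.02·12 + 1.76 = 74.00 dB.

74.0 dB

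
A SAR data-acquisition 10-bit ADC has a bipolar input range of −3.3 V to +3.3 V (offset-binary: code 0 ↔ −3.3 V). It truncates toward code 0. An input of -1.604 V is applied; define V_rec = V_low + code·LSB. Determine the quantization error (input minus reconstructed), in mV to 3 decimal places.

One LSB is 6.6 V / 1024 = 6.445 mV.
(-1.604 − (−3.3))/0.00644531 = 263.1370; ⌊·⌋ gives code 263.
Reconstructed: -1.6048828 V.
V_in − V_rec = 0.000882813 V = 0.883 mV.

0.883 mV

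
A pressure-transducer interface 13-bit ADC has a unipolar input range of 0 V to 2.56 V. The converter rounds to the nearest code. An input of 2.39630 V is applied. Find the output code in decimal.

code 7668

Full-scale span = 2.56 V; LSB = 2.56/2^13 = 312.50 µV.
(2.39630 − 0) / 0.0003125 = 7668.160 LSBs.
Round → code 7668.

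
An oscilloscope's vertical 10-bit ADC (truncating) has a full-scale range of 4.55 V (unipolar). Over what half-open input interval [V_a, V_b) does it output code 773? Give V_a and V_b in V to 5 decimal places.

[3.43472 V, 3.43916 V)

LSB = 4.55/2^10 = 4.443 mV.
V_a = V_low + 773·LSB = 3.43472 V; V_b = V_low + 774·LSB = 3.43916 V.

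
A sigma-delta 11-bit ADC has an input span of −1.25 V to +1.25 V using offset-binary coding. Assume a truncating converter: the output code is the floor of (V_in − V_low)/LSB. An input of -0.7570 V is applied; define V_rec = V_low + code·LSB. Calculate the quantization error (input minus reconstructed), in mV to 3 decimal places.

1.057 mV

LSB = 2.5/2^11 = 1.221 mV.
(-0.7570 − (−1.25))/0.0012207 = 403.8656; ⌊·⌋ gives code 403.
V_rec = (−1.25) + 403·0.0012207 = -0.75805664 V.
Error = -0.7570 − (−0.75805664) = 0.00105664 V = 1.057 mV.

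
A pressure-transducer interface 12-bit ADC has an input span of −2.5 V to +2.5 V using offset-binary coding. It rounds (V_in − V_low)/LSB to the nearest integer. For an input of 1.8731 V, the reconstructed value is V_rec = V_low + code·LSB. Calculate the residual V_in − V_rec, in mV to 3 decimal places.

0.541 mV

Step size: 5 V ÷ 2^12 = 1.221 mV.
(V_in − V_low)/LSB = (1.8731 − (−2.5))/0.0012207 = 3582.4435 → code 3582 (round).
V_rec = (−2.5) + 3582·0.0012207 = 1.8725586 V.
Difference: 0.000541406 V → 0.541 mV.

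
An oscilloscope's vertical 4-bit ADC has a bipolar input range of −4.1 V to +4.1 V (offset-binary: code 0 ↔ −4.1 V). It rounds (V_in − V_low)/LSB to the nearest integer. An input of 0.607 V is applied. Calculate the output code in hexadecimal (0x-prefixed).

With 16 levels over 8.2 V, one step is 0.5125 V.
Input sits at 9.184 steps above V_low.
round(9.184) = 9.
In hexadecimal (0x-prefixed): 0x9.

code 0x9 (decimal 9)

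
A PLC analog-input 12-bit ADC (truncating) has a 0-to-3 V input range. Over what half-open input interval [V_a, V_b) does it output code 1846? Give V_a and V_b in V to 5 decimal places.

LSB = 3/2^12 = 0.732 mV.
V_a = V_low + 1846·LSB = 1.35205 V; V_b = V_low + 1847·LSB = 1.35278 V.

[1.35205 V, 1.35278 V)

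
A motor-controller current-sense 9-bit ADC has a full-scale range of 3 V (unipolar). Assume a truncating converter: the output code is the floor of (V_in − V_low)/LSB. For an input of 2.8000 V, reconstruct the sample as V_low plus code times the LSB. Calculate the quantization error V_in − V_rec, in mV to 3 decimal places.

5.078 mV

One LSB is 3 V / 512 = 5.859 mV.
(V_in − V_low)/LSB = (2.8000 − 0)/0.00585938 = 477.8667 → code 477 (floor).
Code 477 maps back to 0 + 477×0.00585938 V = 2.7949219 V.
Error = 2.8000 − 2.7949219 = 0.00507813 V = 5.078 mV.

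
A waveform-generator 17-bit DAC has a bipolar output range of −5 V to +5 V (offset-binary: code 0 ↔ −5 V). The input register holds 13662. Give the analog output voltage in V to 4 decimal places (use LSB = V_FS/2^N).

-3.9577 V

LSB = 10 V / 2^17 = 76.29 µV.
V_out = (−5) + 13662 × 7.62939e-05 V = -3.95767 V.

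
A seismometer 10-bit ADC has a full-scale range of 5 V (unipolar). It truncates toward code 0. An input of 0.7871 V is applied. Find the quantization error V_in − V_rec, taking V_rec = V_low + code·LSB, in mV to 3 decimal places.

One LSB is 5 V / 1024 = 4.883 mV.
Scaled input = 161.1981 LSBs, so code = 161.
Reconstructed: 0.78613281 V.
V_in − V_rec = 0.000967187 V = 0.967 mV.

0.967 mV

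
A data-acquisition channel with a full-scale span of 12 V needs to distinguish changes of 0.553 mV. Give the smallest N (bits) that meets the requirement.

15 bits

Number of steps required ≥ 12 V / 0.553 mV = 21699.82.
Need 2^N ≥ 21699.82; 2^14 = 16384, 2^15 = 32768.
Minimum N = 15.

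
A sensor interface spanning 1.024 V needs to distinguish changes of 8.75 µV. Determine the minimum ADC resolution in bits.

17 bits

Number of steps required ≥ 1.024 V / 8.75 µV = 117028.57.
Need 2^N ≥ 117028.57; 2^16 = 65536, 2^17 = 131072.
Minimum N = 17.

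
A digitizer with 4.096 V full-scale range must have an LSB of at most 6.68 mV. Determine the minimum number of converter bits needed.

10 bits

Number of steps required ≥ 4.096 V / 6.68 mV = 613.17.
Need 2^N ≥ 613.17; 2^9 = 512, 2^10 = 1024.
Minimum N = 10.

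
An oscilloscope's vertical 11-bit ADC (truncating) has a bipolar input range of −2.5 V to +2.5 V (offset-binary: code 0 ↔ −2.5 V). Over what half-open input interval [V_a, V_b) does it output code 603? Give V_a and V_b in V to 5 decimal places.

[-1.02783 V, -1.02539 V)

LSB = 5/2^11 = 2.441 mV.
V_a = V_low + 603·LSB = -1.02783 V; V_b = V_low + 604·LSB = -1.02539 V.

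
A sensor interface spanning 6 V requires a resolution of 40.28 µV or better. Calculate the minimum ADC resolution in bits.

18 bits

Number of steps required ≥ 6 V / 40.28 µV = 148957.30.
Need 2^N ≥ 148957.30; 2^17 = 131072, 2^18 = 262144.
Minimum N = 18.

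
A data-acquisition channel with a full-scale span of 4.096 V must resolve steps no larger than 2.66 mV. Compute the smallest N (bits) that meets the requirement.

Number of steps required ≥ 4.096 V / 2.66 mV = 1539.85.
Need 2^N ≥ 1539.85; 2^10 = 1024, 2^11 = 2048.
Minimum N = 11.

11 bits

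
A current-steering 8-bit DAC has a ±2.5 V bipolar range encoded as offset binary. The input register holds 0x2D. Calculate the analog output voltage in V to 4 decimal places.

LSB = 5 V / 2^8 = 19.531 mV.
Code 0x2D = 45 decimal.
V_out = (−2.5) + 45 × 0.0195312 V = -1.62109 V.

-1.6211 V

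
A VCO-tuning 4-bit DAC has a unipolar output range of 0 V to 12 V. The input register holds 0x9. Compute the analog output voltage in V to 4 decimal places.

LSB = 12 V / 2^4 = 0.7500 V.
Code 0x9 = 9 decimal.
V_out = 0 + 9 × 0.75 V = 6.75 V.

6.7500 V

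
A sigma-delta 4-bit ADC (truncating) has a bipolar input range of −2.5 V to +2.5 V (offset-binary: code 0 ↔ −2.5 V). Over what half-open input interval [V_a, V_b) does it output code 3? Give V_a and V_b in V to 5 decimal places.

[-1.56250 V, -1.25000 V)

LSB = 5/2^4 = 312.500 mV.
V_a = V_low + 3·LSB = -1.5625 V; V_b = V_low + 4·LSB = -1.25 V.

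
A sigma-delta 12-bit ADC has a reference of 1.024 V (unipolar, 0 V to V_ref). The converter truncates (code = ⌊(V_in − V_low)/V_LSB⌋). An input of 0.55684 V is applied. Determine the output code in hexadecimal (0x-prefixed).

Full-scale span = 1.024 V; LSB = 1.024/2^12 = 250.00 µV.
(0.55684 − 0) / 0.00025 = 2227.360 LSBs.
Floor → code 2227.
In hexadecimal (0x-prefixed): 0x8B3.

code 0x8B3 (decimal 2227)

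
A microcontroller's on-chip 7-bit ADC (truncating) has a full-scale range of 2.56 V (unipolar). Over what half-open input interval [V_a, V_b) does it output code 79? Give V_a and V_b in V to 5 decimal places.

[1.58000 V, 1.60000 V)

LSB = 2.56/2^7 = 20.000 mV.
V_a = V_low + 79·LSB = 1.58 V; V_b = V_low + 80·LSB = 1.6 V.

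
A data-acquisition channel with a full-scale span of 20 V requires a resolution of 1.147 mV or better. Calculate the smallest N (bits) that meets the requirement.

15 bits

Number of steps required ≥ 20 V / 1.147 mV = 17436.79.
Need 2^N ≥ 17436.79; 2^14 = 16384, 2^15 = 32768.
Minimum N = 15.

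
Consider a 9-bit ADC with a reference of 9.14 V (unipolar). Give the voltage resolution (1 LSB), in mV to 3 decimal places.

Full-scale span = 9.14 V.
LSB = 9.14 / 2^9 = 9.14 / 512 = 0.0178516 V = 17.852 mV.

17.852 mV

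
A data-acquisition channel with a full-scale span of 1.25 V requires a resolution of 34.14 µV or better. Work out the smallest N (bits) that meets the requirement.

Number of steps required ≥ 1.25 V / 34.14 µV = 36613.94.
Need 2^N ≥ 36613.94; 2^15 = 32768, 2^16 = 65536.
Minimum N = 16.

16 bits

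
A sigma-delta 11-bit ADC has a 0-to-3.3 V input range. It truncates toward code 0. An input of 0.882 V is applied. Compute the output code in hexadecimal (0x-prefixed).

With 2048 levels over 3.3 V, one step is 1.611 mV.
Input sits at 547.375 steps above V_low.
⌊·⌋(547.375) = 547.
In hexadecimal (0x-prefixed): 0x223.

code 0x223 (decimal 547)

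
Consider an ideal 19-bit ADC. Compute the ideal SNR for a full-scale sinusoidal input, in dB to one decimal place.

116.1 dB

SNR ≈ 6.02·N + 1.76 dB = 6.02·19 + 1.76 = 116.14 dB.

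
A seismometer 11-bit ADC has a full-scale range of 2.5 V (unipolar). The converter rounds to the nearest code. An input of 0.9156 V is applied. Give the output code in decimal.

Full-scale span = 2.5 V; LSB = 2.5/2^11 = 1.221 mV.
Input sits at 750.060 steps above V_low.
So the output code is 750.

code 750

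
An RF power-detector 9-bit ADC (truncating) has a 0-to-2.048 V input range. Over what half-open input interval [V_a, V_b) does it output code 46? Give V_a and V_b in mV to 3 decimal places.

[184.000 mV, 188.000 mV)

LSB = 2.048/2^9 = 4.000 mV.
V_a = V_low + 46·LSB = 0.184 V; V_b = V_low + 47·LSB = 0.188 V.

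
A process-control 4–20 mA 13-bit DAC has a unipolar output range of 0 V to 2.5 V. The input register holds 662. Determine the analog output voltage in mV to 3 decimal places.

202.026 mV

LSB = 2.5 V / 2^13 = 305.18 µV.
V_out = 0 + 662 × 0.000305176 V = 0.202026 V.
= 202.026 mV.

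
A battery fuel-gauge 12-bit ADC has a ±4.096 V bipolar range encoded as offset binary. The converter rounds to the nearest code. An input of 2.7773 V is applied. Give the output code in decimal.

With 4096 levels over 8.192 V, one step is 2.000 mV.
Input sits at 3436.650 steps above V_low.
So the output code is 3437.

code 3437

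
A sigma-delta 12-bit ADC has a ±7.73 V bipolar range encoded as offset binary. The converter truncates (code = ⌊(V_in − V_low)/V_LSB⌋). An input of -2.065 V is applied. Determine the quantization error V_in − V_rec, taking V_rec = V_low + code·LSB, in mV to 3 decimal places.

3.379 mV

Step size: 15.46 V ÷ 2^12 = 3.774 mV.
(-2.065 − (−7.73))/0.00377441 = 1500.8952; ⌊·⌋ gives code 1500.
Reconstructed: -2.0683789 V.
V_in − V_rec = 0.00337891 V = 3.379 mV.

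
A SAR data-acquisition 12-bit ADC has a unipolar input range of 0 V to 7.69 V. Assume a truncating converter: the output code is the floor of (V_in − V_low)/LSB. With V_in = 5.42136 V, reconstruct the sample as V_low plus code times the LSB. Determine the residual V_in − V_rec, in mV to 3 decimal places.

1.187 mV

Step size: 7.69 V ÷ 2^12 = 1.877 mV.
(V_in − V_low)/LSB = (5.42136 − 0)/0.00187744 = 2887.6321 → code 2887 (floor).
V_rec = 0 + 2887·0.00187744 = 5.4201733 V.
Difference: 0.00118666 V → 1.187 mV.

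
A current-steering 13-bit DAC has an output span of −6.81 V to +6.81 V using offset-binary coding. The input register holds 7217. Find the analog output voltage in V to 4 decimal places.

LSB = 13.62 V / 2^13 = 1.663 mV.
V_out = (−6.81) + 7217 × 0.0016626 V = 5.18897 V.

5.1890 V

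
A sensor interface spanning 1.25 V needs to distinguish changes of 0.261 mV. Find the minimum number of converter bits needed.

Number of steps required ≥ 1.25 V / 0.261 mV = 4789.27.
Need 2^N ≥ 4789.27; 2^12 = 4096, 2^13 = 8192.
Minimum N = 13.

13 bits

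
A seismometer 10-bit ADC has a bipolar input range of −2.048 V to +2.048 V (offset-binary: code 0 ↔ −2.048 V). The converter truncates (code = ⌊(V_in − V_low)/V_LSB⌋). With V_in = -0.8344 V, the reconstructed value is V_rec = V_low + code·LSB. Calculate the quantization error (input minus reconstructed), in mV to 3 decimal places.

1.600 mV

One LSB is 4.096 V / 1024 = 4.000 mV.
(-0.8344 − (−2.048))/0.004 = 303.4000; ⌊·⌋ gives code 303.
V_rec = (−2.048) + 303·0.004 = -0.836 V.
Error = -0.8344 − (−0.836) = 0.0016 V = 1.600 mV.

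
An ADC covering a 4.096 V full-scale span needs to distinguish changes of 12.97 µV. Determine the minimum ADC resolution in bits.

Number of steps required ≥ 4.096 V / 12.97 µV = 315805.71.
Need 2^N ≥ 315805.71; 2^18 = 262144, 2^19 = 524288.
Minimum N = 19.

19 bits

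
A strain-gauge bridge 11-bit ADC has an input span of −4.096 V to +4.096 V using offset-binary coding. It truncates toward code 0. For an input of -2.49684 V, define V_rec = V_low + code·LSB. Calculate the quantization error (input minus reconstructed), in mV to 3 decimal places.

3.160 mV

Step size: 8.192 V ÷ 2^11 = 4.000 mV.
(-2.49684 − (−4.096))/0.004 = 399.7900; ⌊·⌋ gives code 399.
Code 399 maps back to (−4.096) + 399×0.004 V = -2.5 V.
Error = -2.49684 − (−2.5) = 0.00316 V = 3.160 mV.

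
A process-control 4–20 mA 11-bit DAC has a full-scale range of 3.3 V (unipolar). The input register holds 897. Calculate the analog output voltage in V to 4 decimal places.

LSB = 3.3 V / 2^11 = 1.611 mV.
V_out = 0 + 897 × 0.00161133 V = 1.44536 V.

1.4454 V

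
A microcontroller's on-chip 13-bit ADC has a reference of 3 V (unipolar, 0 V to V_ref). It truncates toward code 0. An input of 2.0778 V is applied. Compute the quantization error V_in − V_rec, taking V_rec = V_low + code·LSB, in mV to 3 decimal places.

Step size: 3 V ÷ 2^13 = 366.21 µV.
(2.0778 − 0)/0.000366211 = 5673.7792; ⌊·⌋ gives code 5673.
Reconstructed: 2.0775146 V.
Difference: 0.000285352 V → 0.285 mV.

0.285 mV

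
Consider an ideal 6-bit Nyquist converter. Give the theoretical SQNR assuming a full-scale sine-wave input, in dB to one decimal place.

SNR ≈ 6.02·N + 1.76 dB = 6.02·6 + 1.76 = 37.88 dB.

37.9 dB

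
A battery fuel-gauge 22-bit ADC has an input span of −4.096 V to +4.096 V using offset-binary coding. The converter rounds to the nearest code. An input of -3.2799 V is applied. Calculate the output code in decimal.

code 417843

With 4194304 levels over 8.192 V, one step is 1.95 µV.
Input sits at 417843.200 steps above V_low.
So the output code is 417843.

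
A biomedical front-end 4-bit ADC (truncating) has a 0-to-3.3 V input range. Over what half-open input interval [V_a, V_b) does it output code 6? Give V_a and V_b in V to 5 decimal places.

[1.23750 V, 1.44375 V)

LSB = 3.3/2^4 = 206.250 mV.
V_a = V_low + 6·LSB = 1.2375 V; V_b = V_low + 7·LSB = 1.44375 V.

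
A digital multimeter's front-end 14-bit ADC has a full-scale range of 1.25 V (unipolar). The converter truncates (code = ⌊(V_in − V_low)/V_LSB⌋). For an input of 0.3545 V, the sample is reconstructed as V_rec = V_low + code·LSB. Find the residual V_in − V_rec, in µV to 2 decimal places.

One LSB is 1.25 V / 16384 = 76.29 µV.
(V_in − V_low)/LSB = (0.3545 − 0)/7.62939e-05 = 4646.5024 → code 4646 (floor).
Code 4646 maps back to 0 + 4646×7.62939e-05 V = 0.35446167 V.
Error = 0.3545 − 0.35446167 = 3.83301e-05 V = 38.33 µV.

38.33 µV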